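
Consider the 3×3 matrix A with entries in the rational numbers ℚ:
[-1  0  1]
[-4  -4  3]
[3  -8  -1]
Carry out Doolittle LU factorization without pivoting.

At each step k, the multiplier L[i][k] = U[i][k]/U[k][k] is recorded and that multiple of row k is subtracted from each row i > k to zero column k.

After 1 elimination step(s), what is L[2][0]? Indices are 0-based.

Step 1: pivot at (0,0) is -1.
  row1 ← row1 − (4)·row0  ⇒  L[1][0]=4, U row1=(0, -4, -1)
  row2 ← row2 − (-3)·row0  ⇒  L[2][0]=-3, U row2=(0, -8, 2)

L[2][0] = -3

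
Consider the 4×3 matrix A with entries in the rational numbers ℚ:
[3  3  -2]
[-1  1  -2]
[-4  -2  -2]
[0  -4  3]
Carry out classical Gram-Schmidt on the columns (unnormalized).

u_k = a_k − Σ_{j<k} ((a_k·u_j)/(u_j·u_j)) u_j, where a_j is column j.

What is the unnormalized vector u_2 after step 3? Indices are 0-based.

u_2 = (-184/131, -48/131, -126/131, -87/131)

Step 1: u_0 = a_0 = (3, -1, -4, 0).
Step 2: u_1 = a_1 − (8/13)·u_0 = (15/13, 21/13, 6/13, -4).
Step 3: u_2 = a_2 − (2/13)·u_0 − (-120/131)·u_1 = (-184/131, -48/131, -126/131, -87/131).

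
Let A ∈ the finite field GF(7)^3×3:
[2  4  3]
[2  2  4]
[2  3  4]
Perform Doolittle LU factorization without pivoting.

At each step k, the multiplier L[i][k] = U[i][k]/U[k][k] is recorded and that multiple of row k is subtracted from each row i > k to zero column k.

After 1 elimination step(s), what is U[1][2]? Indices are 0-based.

U[1][2] = 1

[col 0] pivot 2
  R1 -= 1*R0 → (0, 5, 1)  (L[1][0] := 1)
  R2 -= 1*R0 → (0, 6, 1)  (L[2][0] := 1)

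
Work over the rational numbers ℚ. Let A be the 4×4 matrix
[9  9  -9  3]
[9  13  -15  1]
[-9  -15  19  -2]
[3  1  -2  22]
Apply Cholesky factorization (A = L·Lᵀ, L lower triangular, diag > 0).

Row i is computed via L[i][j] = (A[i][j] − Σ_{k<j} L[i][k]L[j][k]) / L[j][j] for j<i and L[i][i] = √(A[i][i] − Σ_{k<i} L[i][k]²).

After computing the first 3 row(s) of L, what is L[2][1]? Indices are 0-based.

Step 1: L[0][0] = √(9) = 3.
  L[1][0] = (9) / L[0][0] = 3.
Step 2: L[1][1] = √(4) = 2.
  L[2][0] = (-9) / L[0][0] = -3.
  L[2][1] = (-6) / L[1][1] = -3.
Step 3: L[2][2] = √(1) = 1.

L[2][1] = -3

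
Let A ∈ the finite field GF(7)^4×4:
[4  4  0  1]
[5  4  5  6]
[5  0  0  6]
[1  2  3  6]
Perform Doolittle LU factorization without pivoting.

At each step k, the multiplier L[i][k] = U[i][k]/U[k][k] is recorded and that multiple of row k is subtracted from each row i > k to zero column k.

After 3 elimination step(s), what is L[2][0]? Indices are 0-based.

L[2][0] = 3

k=0: U[0][0]=4
  eliminate (1,0): mult=3, new row 1: (0, 6, 5, 3); set L[1][0]=3
  eliminate (2,0): mult=3, new row 2: (0, 2, 0, 3); set L[2][0]=3
  eliminate (3,0): mult=2, new row 3: (0, 1, 3, 4); set L[3][0]=2
k=1: U[1][1]=6
  eliminate (2,1): mult=5, new row 2: (0, 0, 3, 2); set L[2][1]=5
  eliminate (3,1): mult=6, new row 3: (0, 0, 1, 0); set L[3][1]=6
k=2: U[2][2]=3
  eliminate (3,2): mult=5, new row 3: (0, 0, 0, 4); set L[3][2]=5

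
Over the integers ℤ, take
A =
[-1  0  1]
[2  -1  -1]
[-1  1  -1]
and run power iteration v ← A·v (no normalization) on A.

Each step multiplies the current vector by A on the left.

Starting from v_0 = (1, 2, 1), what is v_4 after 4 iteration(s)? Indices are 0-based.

v_0 = (1, 2, 1).
v_1 = A·v_0 = (0, -1, 0).
v_2 = A·v_1 = (0, 1, -1).
v_3 = A·v_2 = (-1, 0, 2).
v_4 = A·v_3 = (3, -4, -1).

v_4 = (3, -4, -1)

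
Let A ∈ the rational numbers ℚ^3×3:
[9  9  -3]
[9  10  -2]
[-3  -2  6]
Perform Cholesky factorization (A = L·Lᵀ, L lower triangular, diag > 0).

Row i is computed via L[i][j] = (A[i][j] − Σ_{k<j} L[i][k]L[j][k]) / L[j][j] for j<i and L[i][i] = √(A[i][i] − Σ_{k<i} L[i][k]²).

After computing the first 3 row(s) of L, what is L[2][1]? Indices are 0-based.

Step 1: L[0][0] = √(9) = 3.
  L[1][0] = (9) / L[0][0] = 3.
Step 2: L[1][1] = √(1) = 1.
  L[2][0] = (-3) / L[0][0] = -1.
  L[2][1] = (1) / L[1][1] = 1.
Step 3: L[2][2] = √(4) = 2.

L[2][1] = 1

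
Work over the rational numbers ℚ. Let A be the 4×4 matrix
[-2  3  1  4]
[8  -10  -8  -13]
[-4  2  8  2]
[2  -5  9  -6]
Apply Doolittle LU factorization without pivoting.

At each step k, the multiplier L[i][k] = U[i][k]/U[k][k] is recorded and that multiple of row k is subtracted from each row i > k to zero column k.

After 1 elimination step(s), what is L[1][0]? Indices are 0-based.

Step 1: pivot at (0,0) is -2.
  row1 ← row1 − (-4)·row0  ⇒  L[1][0]=-4, U row1=(0, 2, -4, 3)
  row2 ← row2 − (2)·row0  ⇒  L[2][0]=2, U row2=(0, -4, 6, -6)
  row3 ← row3 − (-1)·row0  ⇒  L[3][0]=-1, U row3=(0, -2, 10, -2)

L[1][0] = -4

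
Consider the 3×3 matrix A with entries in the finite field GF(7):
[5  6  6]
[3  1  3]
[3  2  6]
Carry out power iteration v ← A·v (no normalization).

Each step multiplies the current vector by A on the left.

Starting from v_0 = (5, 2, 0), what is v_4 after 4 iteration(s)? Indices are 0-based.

v_0 = (5, 2, 0).
v_1 = A·v_0 = (2, 3, 5).
v_2 = A·v_1 = (2, 3, 0).
v_3 = A·v_2 = (0, 2, 5).
v_4 = A·v_3 = (0, 3, 6).

v_4 = (0, 3, 6)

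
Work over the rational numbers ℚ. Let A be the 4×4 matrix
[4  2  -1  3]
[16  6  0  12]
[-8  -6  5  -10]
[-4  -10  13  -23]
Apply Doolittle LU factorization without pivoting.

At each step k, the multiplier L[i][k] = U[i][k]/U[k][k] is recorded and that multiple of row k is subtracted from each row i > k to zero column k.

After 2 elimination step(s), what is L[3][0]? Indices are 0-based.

L[3][0] = -1

Step 1: pivot at (0,0) is 4.
  row1 ← row1 − (4)·row0  ⇒  L[1][0]=4, U row1=(0, -2, 4, 0)
  row2 ← row2 − (-2)·row0  ⇒  L[2][0]=-2, U row2=(0, -2, 3, -4)
  row3 ← row3 − (-1)·row0  ⇒  L[3][0]=-1, U row3=(0, -8, 12, -20)
Step 2: pivot at (1,1) is -2.
  row2 ← row2 − (1)·row1  ⇒  L[2][1]=1, U row2=(0, 0, -1, -4)
  row3 ← row3 − (4)·row1  ⇒  L[3][1]=4, U row3=(0, 0, -4, -20)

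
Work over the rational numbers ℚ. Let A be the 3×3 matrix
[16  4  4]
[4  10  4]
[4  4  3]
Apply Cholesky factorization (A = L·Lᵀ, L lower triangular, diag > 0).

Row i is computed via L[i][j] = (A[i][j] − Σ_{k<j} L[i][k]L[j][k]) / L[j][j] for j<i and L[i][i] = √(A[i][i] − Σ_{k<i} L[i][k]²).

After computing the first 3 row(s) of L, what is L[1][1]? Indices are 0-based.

Step 1: L[0][0] = √(16) = 4.
  L[1][0] = (4) / L[0][0] = 1.
Step 2: L[1][1] = √(9) = 3.
  L[2][0] = (4) / L[0][0] = 1.
  L[2][1] = (3) / L[1][1] = 1.
Step 3: L[2][2] = √(1) = 1.

L[1][1] = 3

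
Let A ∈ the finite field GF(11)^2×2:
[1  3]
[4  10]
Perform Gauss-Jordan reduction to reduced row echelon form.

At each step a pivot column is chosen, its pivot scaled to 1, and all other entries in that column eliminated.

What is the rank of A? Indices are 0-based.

step 1: normalize row 0 (÷1) = (1, 3)
  row 1: subtract 4×row0 = (0, 9)
step 2: normalize row 1 (÷9) = (0, 1)
  row 0: subtract 3×row1 = (1, 0)

rank = 2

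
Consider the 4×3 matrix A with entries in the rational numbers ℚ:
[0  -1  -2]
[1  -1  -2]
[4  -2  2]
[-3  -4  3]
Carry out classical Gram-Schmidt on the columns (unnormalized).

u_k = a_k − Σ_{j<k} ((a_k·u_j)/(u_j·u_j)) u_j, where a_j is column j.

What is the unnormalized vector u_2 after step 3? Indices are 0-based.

Step 1: u_0 = a_0 = (0, 1, 4, -3).
Step 2: u_1 = a_1 − (3/26)·u_0 = (-1, -29/26, -32/13, -95/26).
Step 3: u_2 = a_2 − (-3/26)·u_0 − (-303/563)·u_1 = (-1429/563, -1399/563, 640/563, 387/563).

u_2 = (-1429/563, -1399/563, 640/563, 387/563)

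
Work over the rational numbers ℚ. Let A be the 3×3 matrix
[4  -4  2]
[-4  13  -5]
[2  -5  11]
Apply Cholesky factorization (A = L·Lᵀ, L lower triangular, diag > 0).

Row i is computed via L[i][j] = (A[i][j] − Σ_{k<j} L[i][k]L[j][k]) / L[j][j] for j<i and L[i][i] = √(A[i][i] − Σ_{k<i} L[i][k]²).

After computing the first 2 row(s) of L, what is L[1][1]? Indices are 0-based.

L[1][1] = 3

Step 1: L[0][0] = √(4) = 2.
  L[1][0] = (-4) / L[0][0] = -2.
Step 2: L[1][1] = √(9) = 3.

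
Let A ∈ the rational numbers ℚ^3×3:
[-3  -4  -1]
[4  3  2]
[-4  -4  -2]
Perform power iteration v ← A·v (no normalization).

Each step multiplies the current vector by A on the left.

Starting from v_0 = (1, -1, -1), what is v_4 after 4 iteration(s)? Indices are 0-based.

v_0 = (1, -1, -1).
v_1 = A·v_0 = (2, -1, 2).
v_2 = A·v_1 = (-4, 9, -8).
v_3 = A·v_2 = (-16, -5, -4).
v_4 = A·v_3 = (72, -87, 92).

v_4 = (72, -87, 92)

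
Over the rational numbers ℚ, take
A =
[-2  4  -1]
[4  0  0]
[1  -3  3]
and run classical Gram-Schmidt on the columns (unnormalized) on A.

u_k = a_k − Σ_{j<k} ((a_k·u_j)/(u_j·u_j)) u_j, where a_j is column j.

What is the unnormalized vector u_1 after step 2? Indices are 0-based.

Step 1: u_0 = a_0 = (-2, 4, 1).
Step 2: u_1 = a_1 − (-11/21)·u_0 = (62/21, 44/21, -52/21).

u_1 = (62/21, 44/21, -52/21)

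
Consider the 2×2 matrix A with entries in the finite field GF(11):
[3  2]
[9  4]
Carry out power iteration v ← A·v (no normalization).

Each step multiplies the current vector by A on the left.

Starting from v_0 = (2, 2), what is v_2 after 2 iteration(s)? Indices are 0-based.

v_0 = (2, 2).
v_1 = A·v_0 = (10, 4).
v_2 = A·v_1 = (5, 7).

v_2 = (5, 7)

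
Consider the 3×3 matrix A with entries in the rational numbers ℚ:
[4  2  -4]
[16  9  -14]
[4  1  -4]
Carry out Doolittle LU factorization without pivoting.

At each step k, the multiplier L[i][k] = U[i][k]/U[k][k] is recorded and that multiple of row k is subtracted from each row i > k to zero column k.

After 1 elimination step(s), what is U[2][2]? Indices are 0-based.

k=0: U[0][0]=4
  eliminate (1,0): mult=4, new row 1: (0, 1, 2); set L[1][0]=4
  eliminate (2,0): mult=1, new row 2: (0, -1, 0); set L[2][0]=1

U[2][2] = 0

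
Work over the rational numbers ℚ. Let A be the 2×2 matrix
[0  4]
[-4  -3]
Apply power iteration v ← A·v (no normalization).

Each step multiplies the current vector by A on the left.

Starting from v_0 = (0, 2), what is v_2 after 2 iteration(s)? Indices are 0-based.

v_2 = (-24, -14)

v_0 = (0, 2).
v_1 = A·v_0 = (8, -6).
v_2 = A·v_1 = (-24, -14).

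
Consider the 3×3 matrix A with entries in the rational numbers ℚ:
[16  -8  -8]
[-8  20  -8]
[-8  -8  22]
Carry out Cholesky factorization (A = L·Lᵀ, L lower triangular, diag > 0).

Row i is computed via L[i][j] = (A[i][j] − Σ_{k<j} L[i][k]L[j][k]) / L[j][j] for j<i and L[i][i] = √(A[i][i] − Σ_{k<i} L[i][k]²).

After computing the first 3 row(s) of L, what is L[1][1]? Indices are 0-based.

L[1][1] = 4

Step 1: L[0][0] = √(16) = 4.
  L[1][0] = (-8) / L[0][0] = -2.
Step 2: L[1][1] = √(16) = 4.
  L[2][0] = (-8) / L[0][0] = -2.
  L[2][1] = (-12) / L[1][1] = -3.
Step 3: L[2][2] = √(9) = 3.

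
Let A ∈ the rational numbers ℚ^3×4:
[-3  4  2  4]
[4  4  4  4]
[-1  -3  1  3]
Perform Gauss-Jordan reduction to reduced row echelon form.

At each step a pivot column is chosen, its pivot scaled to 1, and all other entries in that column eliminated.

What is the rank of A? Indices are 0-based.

[1] R0 /= -3  ⇒  (1, -4/3, -2/3, -4/3)
     R1 -= 4·R0  ⇒  (0, 28/3, 20/3, 28/3)
     R2 -= -1·R0  ⇒  (0, -13/3, 1/3, 5/3)
[2] R1 /= 28/3  ⇒  (0, 1, 5/7, 1)
     R0 -= -4/3·R1  ⇒  (1, 0, 2/7, 0)
     R2 -= -13/3·R1  ⇒  (0, 0, 24/7, 6)
[3] R2 /= 24/7  ⇒  (0, 0, 1, 7/4)
     R0 -= 2/7·R2  ⇒  (1, 0, 0, -1/2)
     R1 -= 5/7·R2  ⇒  (0, 1, 0, -1/4)

rank = 3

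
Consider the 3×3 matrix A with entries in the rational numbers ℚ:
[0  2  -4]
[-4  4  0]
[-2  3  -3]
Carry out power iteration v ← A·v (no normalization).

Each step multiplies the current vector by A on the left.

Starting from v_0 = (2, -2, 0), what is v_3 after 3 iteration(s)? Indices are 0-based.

v_0 = (2, -2, 0).
v_1 = A·v_0 = (-4, -16, -10).
v_2 = A·v_1 = (8, -48, -10).
v_3 = A·v_2 = (-56, -224, -130).

v_3 = (-56, -224, -130)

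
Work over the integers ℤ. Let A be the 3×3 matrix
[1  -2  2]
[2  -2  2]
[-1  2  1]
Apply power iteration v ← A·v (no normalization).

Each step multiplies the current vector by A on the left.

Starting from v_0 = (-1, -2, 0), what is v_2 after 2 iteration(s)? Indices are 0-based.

v_2 = (-7, -4, -2)

v_0 = (-1, -2, 0).
v_1 = A·v_0 = (3, 2, -3).
v_2 = A·v_1 = (-7, -4, -2).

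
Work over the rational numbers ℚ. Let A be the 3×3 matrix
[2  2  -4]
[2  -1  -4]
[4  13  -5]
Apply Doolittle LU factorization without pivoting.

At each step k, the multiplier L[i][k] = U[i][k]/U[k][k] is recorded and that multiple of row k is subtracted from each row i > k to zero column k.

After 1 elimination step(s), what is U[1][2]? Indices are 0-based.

U[1][2] = 0

[col 0] pivot 2
  R1 -= 1*R0 → (0, -3, 0)  (L[1][0] := 1)
  R2 -= 2*R0 → (0, 9, 3)  (L[2][0] := 2)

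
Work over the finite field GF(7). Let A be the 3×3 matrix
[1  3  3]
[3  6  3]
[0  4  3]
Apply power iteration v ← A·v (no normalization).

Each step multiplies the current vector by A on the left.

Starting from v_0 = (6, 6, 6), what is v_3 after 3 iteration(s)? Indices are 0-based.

v_3 = (3, 2, 2)

v_0 = (6, 6, 6).
v_1 = A·v_0 = (0, 2, 0).
v_2 = A·v_1 = (6, 5, 1).
v_3 = A·v_2 = (3, 2, 2).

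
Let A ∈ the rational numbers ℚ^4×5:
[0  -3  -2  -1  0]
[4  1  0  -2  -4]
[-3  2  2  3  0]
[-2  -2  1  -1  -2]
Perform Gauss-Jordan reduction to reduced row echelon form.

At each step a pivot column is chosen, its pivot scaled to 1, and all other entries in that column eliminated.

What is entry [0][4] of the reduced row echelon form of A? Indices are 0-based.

M[0][4] = -4

pivot(0,0): swap R0↔R1
pivot(0,0)=4: scale R0 → (1, 1/4, 0, -1/2, -1)
  clear (2,0): R2 −= (-3)R0 → (0, 11/4, 2, 3/2, -3)
  clear (3,0): R3 −= (-2)R0 → (0, -3/2, 1, -2, -4)
pivot(1,1)=-3: scale R1 → (0, 1, 2/3, 1/3, 0)
  clear (0,1): R0 −= (1/4)R1 → (1, 0, -1/6, -7/12, -1)
  clear (2,1): R2 −= (11/4)R1 → (0, 0, 1/6, 7/12, -3)
  clear (3,1): R3 −= (-3/2)R1 → (0, 0, 2, -3/2, -4)
pivot(2,2)=1/6: scale R2 → (0, 0, 1, 7/2, -18)
  clear (0,2): R0 −= (-1/6)R2 → (1, 0, 0, 0, -4)
  clear (1,2): R1 −= (2/3)R2 → (0, 1, 0, -2, 12)
  clear (3,2): R3 −= (2)R2 → (0, 0, 0, -17/2, 32)
pivot(3,3)=-17/2: scale R3 → (0, 0, 0, 1, -64/17)
  clear (1,3): R1 −= (-2)R3 → (0, 1, 0, 0, 76/17)
  clear (2,3): R2 −= (7/2)R3 → (0, 0, 1, 0, -82/17)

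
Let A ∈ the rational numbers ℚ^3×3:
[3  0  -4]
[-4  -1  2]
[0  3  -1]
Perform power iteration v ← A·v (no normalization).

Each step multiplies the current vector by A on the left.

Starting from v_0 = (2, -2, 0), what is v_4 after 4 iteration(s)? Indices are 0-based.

v_4 = (834, -690, -408)

v_0 = (2, -2, 0).
v_1 = A·v_0 = (6, -6, -6).
v_2 = A·v_1 = (42, -30, -12).
v_3 = A·v_2 = (174, -162, -78).
v_4 = A·v_3 = (834, -690, -408).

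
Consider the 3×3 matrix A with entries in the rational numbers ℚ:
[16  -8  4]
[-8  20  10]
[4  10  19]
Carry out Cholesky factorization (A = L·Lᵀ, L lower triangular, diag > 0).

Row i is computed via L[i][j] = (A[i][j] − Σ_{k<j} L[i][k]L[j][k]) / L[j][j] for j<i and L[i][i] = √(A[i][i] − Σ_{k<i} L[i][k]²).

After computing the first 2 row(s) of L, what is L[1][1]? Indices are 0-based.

Step 1: L[0][0] = √(16) = 4.
  L[1][0] = (-8) / L[0][0] = -2.
Step 2: L[1][1] = √(16) = 4.

L[1][1] = 4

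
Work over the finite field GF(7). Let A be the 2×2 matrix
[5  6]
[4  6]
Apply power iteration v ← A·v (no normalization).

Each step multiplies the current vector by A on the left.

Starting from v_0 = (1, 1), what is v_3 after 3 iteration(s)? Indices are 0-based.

v_3 = (2, 6)

v_0 = (1, 1).
v_1 = A·v_0 = (4, 3).
v_2 = A·v_1 = (3, 6).
v_3 = A·v_2 = (2, 6).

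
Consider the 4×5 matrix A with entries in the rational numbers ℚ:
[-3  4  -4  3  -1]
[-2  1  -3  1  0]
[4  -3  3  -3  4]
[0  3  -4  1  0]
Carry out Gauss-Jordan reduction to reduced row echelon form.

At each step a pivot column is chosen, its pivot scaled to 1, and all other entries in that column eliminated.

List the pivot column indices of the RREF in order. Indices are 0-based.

pivot(0,0)=-3: scale R0 → (1, -4/3, 4/3, -1, 1/3)
  clear (1,0): R1 −= (-2)R0 → (0, -5/3, -1/3, -1, 2/3)
  clear (2,0): R2 −= (4)R0 → (0, 7/3, -7/3, 1, 8/3)
pivot(1,1)=-5/3: scale R1 → (0, 1, 1/5, 3/5, -2/5)
  clear (0,1): R0 −= (-4/3)R1 → (1, 0, 8/5, -1/5, -1/5)
  clear (2,1): R2 −= (7/3)R1 → (0, 0, -14/5, -2/5, 18/5)
  clear (3,1): R3 −= (3)R1 → (0, 0, -23/5, -4/5, 6/5)
pivot(2,2)=-14/5: scale R2 → (0, 0, 1, 1/7, -9/7)
  clear (0,2): R0 −= (8/5)R2 → (1, 0, 0, -3/7, 13/7)
  clear (1,2): R1 −= (1/5)R2 → (0, 1, 0, 4/7, -1/7)
  clear (3,2): R3 −= (-23/5)R2 → (0, 0, 0, -1/7, -33/7)
pivot(3,3)=-1/7: scale R3 → (0, 0, 0, 1, 33)
  clear (0,3): R0 −= (-3/7)R3 → (1, 0, 0, 0, 16)
  clear (1,3): R1 −= (4/7)R3 → (0, 1, 0, 0, -19)
  clear (2,3): R2 −= (1/7)R3 → (0, 0, 1, 0, -6)

pivot columns: 0, 1, 2, 3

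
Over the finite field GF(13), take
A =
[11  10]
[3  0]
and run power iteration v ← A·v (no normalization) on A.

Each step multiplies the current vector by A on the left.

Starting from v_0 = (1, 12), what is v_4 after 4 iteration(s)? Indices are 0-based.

v_4 = (8, 0)

v_0 = (1, 12).
v_1 = A·v_0 = (1, 3).
v_2 = A·v_1 = (2, 3).
v_3 = A·v_2 = (0, 6).
v_4 = A·v_3 = (8, 0).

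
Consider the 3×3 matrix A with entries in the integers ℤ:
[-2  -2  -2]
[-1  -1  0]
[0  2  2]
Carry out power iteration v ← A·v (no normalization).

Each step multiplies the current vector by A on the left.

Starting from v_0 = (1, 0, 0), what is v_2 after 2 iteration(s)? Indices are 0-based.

v_0 = (1, 0, 0).
v_1 = A·v_0 = (-2, -1, 0).
v_2 = A·v_1 = (6, 3, -2).

v_2 = (6, 3, -2)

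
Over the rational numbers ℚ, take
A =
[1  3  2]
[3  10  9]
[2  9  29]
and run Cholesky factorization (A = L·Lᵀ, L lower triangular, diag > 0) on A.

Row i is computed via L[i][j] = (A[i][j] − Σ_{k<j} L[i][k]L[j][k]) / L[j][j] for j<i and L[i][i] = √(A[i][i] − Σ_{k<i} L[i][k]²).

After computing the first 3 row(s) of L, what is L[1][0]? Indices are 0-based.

L[1][0] = 3

Step 1: L[0][0] = √(1) = 1.
  L[1][0] = (3) / L[0][0] = 3.
Step 2: L[1][1] = √(1) = 1.
  L[2][0] = (2) / L[0][0] = 2.
  L[2][1] = (3) / L[1][1] = 3.
Step 3: L[2][2] = √(16) = 4.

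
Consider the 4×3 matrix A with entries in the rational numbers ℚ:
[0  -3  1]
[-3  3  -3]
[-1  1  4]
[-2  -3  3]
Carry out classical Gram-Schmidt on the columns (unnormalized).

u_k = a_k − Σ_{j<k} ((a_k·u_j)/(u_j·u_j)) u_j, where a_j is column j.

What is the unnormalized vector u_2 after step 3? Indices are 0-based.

u_2 = (-175/188, -345/188, 825/188, 105/188)

Step 1: u_0 = a_0 = (0, -3, -1, -2).
Step 2: u_1 = a_1 − (-2/7)·u_0 = (-3, 15/7, 5/7, -25/7).
Step 3: u_2 = a_2 − (-1/14)·u_0 − (-121/188)·u_1 = (-175/188, -345/188, 825/188, 105/188).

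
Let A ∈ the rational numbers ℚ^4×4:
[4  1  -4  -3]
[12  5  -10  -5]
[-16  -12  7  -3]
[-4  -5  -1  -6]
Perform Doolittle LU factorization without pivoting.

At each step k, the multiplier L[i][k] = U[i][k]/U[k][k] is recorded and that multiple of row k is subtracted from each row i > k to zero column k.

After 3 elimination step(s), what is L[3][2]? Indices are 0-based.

Step 1: pivot at (0,0) is 4.
  row1 ← row1 − (3)·row0  ⇒  L[1][0]=3, U row1=(0, 2, 2, 4)
  row2 ← row2 − (-4)·row0  ⇒  L[2][0]=-4, U row2=(0, -8, -9, -15)
  row3 ← row3 − (-1)·row0  ⇒  L[3][0]=-1, U row3=(0, -4, -5, -9)
Step 2: pivot at (1,1) is 2.
  row2 ← row2 − (-4)·row1  ⇒  L[2][1]=-4, U row2=(0, 0, -1, 1)
  row3 ← row3 − (-2)·row1  ⇒  L[3][1]=-2, U row3=(0, 0, -1, -1)
Step 3: pivot at (2,2) is -1.
  row3 ← row3 − (1)·row2  ⇒  L[3][2]=1, U row3=(0, 0, 0, -2)

L[3][2] = 1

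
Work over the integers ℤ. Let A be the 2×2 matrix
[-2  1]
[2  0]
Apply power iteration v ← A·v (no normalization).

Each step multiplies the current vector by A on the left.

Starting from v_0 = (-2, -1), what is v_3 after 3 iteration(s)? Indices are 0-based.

v_3 = (26, -20)

v_0 = (-2, -1).
v_1 = A·v_0 = (3, -4).
v_2 = A·v_1 = (-10, 6).
v_3 = A·v_2 = (26, -20).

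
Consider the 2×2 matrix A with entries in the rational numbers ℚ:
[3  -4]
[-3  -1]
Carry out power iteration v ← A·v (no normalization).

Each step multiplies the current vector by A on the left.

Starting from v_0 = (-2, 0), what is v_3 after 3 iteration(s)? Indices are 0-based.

v_0 = (-2, 0).
v_1 = A·v_0 = (-6, 6).
v_2 = A·v_1 = (-42, 12).
v_3 = A·v_2 = (-174, 114).

v_3 = (-174, 114)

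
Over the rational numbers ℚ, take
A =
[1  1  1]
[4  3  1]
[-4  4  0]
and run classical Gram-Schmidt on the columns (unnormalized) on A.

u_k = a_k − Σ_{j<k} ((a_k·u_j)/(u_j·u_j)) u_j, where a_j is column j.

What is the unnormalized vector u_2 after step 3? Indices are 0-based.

u_2 = (560/849, -160/849, -20/849)

Step 1: u_0 = a_0 = (1, 4, -4).
Step 2: u_1 = a_1 − (-1/11)·u_0 = (12/11, 37/11, 40/11).
Step 3: u_2 = a_2 − (5/33)·u_0 − (49/283)·u_1 = (560/849, -160/849, -20/849).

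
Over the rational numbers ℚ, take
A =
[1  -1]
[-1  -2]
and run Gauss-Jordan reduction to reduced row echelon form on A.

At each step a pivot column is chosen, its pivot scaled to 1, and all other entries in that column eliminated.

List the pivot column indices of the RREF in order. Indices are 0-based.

pivot columns: 0, 1

step 1: normalize row 0 (÷1) = (1, -1)
  row 1: subtract -1×row0 = (0, -3)
step 2: normalize row 1 (÷-3) = (0, 1)
  row 0: subtract -1×row1 = (1, 0)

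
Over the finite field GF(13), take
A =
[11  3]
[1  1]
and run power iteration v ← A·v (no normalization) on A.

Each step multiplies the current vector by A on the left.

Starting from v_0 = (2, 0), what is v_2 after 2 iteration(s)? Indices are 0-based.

v_2 = (1, 11)

v_0 = (2, 0).
v_1 = A·v_0 = (9, 2).
v_2 = A·v_1 = (1, 11).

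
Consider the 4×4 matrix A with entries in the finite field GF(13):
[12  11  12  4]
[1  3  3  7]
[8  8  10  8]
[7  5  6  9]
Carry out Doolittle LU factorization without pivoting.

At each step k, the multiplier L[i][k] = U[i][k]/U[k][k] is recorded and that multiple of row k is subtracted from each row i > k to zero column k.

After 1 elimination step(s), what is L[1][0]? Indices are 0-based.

L[1][0] = 12

k=0: U[0][0]=12
  eliminate (1,0): mult=12, new row 1: (0, 1, 2, 11); set L[1][0]=12
  eliminate (2,0): mult=5, new row 2: (0, 5, 2, 1); set L[2][0]=5
  eliminate (3,0): mult=6, new row 3: (0, 4, 12, 11); set L[3][0]=6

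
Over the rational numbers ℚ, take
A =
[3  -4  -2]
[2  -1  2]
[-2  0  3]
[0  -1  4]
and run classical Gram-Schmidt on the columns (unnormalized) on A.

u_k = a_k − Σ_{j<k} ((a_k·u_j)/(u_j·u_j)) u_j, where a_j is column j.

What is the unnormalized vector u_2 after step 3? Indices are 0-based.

Step 1: u_0 = a_0 = (3, 2, -2, 0).
Step 2: u_1 = a_1 − (-14/17)·u_0 = (-26/17, 11/17, -28/17, -1).
Step 3: u_2 = a_2 − (-8/17)·u_0 − (-39/55)·u_1 = (-92/55, 17/5, 49/55, 181/55).

u_2 = (-92/55, 17/5, 49/55, 181/55)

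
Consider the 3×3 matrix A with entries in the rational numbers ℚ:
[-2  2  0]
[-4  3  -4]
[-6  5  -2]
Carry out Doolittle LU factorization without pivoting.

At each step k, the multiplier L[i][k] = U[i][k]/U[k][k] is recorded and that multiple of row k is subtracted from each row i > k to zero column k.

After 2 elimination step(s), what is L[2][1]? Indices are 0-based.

L[2][1] = 1

Step 1: pivot at (0,0) is -2.
  row1 ← row1 − (2)·row0  ⇒  L[1][0]=2, U row1=(0, -1, -4)
  row2 ← row2 − (3)·row0  ⇒  L[2][0]=3, U row2=(0, -1, -2)
Step 2: pivot at (1,1) is -1.
  row2 ← row2 − (1)·row1  ⇒  L[2][1]=1, U row2=(0, 0, 2)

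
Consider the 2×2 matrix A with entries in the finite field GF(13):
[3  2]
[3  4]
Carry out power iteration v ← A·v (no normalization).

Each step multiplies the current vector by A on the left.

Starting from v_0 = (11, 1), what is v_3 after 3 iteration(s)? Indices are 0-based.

v_3 = (3, 2)

v_0 = (11, 1).
v_1 = A·v_0 = (9, 11).
v_2 = A·v_1 = (10, 6).
v_3 = A·v_2 = (3, 2).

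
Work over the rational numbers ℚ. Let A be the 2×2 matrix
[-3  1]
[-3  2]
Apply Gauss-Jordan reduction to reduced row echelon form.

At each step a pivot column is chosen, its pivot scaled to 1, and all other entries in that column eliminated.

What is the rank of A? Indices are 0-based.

rank = 2

pivot(0,0)=-3: scale R0 → (1, -1/3)
  clear (1,0): R1 −= (-3)R0 → (0, 1)
pivot(1,1)=1: scale R1 → (0, 1)
  clear (0,1): R0 −= (-1/3)R1 → (1, 0)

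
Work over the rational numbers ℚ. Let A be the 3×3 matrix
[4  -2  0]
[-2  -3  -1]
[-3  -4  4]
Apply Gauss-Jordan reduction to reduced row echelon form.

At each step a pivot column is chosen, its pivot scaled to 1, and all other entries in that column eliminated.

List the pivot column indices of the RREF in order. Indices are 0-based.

step 1: normalize row 0 (÷4) = (1, -1/2, 0)
  row 1: subtract -2×row0 = (0, -4, -1)
  row 2: subtract -3×row0 = (0, -11/2, 4)
step 2: normalize row 1 (÷-4) = (0, 1, 1/4)
  row 0: subtract -1/2×row1 = (1, 0, 1/8)
  row 2: subtract -11/2×row1 = (0, 0, 43/8)
step 3: normalize row 2 (÷43/8) = (0, 0, 1)
  row 0: subtract 1/8×row2 = (1, 0, 0)
  row 1: subtract 1/4×row2 = (0, 1, 0)

pivot columns: 0, 1, 2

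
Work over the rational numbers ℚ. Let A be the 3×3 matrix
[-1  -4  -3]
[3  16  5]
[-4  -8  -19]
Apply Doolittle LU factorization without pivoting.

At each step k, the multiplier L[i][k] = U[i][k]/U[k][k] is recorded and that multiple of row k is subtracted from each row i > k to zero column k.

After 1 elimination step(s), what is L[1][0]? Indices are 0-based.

Step 1: pivot at (0,0) is -1.
  row1 ← row1 − (-3)·row0  ⇒  L[1][0]=-3, U row1=(0, 4, -4)
  row2 ← row2 − (4)·row0  ⇒  L[2][0]=4, U row2=(0, 8, -7)

L[1][0] = -3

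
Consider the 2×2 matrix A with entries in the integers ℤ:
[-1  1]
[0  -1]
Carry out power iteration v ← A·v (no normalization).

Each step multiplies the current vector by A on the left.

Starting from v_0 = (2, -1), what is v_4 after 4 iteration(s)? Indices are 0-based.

v_0 = (2, -1).
v_1 = A·v_0 = (-3, 1).
v_2 = A·v_1 = (4, -1).
v_3 = A·v_2 = (-5, 1).
v_4 = A·v_3 = (6, -1).

v_4 = (6, -1)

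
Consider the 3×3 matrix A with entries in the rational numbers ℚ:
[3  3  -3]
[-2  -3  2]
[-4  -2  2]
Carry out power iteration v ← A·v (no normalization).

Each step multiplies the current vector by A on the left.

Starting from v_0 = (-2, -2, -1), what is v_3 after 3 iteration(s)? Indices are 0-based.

v_0 = (-2, -2, -1).
v_1 = A·v_0 = (-9, 8, 10).
v_2 = A·v_1 = (-33, 14, 40).
v_3 = A·v_2 = (-177, 104, 184).

v_3 = (-177, 104, 184)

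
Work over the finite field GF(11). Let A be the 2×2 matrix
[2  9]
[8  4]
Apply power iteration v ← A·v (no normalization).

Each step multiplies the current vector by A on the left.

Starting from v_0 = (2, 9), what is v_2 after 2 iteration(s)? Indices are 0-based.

v_2 = (0, 8)

v_0 = (2, 9).
v_1 = A·v_0 = (8, 8).
v_2 = A·v_1 = (0, 8).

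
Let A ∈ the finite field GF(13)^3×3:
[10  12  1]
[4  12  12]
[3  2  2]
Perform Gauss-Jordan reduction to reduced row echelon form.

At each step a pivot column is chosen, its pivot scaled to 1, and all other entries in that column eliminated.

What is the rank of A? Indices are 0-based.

rank = 3

step 1: normalize row 0 (÷10) = (1, 9, 4)
  row 1: subtract 4×row0 = (0, 2, 9)
  row 2: subtract 3×row0 = (0, 1, 3)
step 2: normalize row 1 (÷2) = (0, 1, 11)
  row 0: subtract 9×row1 = (1, 0, 9)
  row 2: subtract 1×row1 = (0, 0, 5)
step 3: normalize row 2 (÷5) = (0, 0, 1)
  row 0: subtract 9×row2 = (1, 0, 0)
  row 1: subtract 11×row2 = (0, 1, 0)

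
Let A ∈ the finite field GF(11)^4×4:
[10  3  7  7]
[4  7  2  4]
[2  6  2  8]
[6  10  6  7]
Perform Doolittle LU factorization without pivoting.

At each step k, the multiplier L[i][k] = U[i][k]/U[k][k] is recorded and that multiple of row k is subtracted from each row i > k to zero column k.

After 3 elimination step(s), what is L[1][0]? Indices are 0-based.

[col 0] pivot 10
  R1 -= 7*R0 → (0, 8, 8, 10)  (L[1][0] := 7)
  R2 -= 9*R0 → (0, 1, 5, 0)  (L[2][0] := 9)
  R3 -= 5*R0 → (0, 6, 4, 5)  (L[3][0] := 5)
[col 1] pivot 8
  R2 -= 7*R1 → (0, 0, 4, 7)  (L[2][1] := 7)
  R3 -= 9*R1 → (0, 0, 9, 3)  (L[3][1] := 9)
[col 2] pivot 4
  R3 -= 5*R2 → (0, 0, 0, 1)  (L[3][2] := 5)

L[1][0] = 7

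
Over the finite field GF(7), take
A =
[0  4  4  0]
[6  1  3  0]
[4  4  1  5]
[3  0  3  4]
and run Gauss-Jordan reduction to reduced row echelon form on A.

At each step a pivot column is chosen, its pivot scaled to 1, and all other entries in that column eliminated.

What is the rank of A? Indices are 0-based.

step 1: exchange rows 0,1
step 1: normalize row 0 (÷6) = (1, 6, 4, 0)
  row 2: subtract 4×row0 = (0, 1, 6, 5)
  row 3: subtract 3×row0 = (0, 3, 5, 4)
step 2: normalize row 1 (÷4) = (0, 1, 1, 0)
  row 0: subtract 6×row1 = (1, 0, 5, 0)
  row 2: subtract 1×row1 = (0, 0, 5, 5)
  row 3: subtract 3×row1 = (0, 0, 2, 4)
step 3: normalize row 2 (÷5) = (0, 0, 1, 1)
  row 0: subtract 5×row2 = (1, 0, 0, 2)
  row 1: subtract 1×row2 = (0, 1, 0, 6)
  row 3: subtract 2×row2 = (0, 0, 0, 2)
step 4: normalize row 3 (÷2) = (0, 0, 0, 1)
  row 0: subtract 2×row3 = (1, 0, 0, 0)
  row 1: subtract 6×row3 = (0, 1, 0, 0)
  row 2: subtract 1×row3 = (0, 0, 1, 0)

rank = 4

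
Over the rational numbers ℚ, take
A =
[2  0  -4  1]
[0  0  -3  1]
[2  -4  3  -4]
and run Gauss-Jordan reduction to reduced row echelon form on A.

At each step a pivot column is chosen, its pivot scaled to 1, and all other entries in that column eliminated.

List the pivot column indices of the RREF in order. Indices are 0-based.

pivot columns: 0, 1, 2

step 1: normalize row 0 (÷2) = (1, 0, -2, 1/2)
  row 2: subtract 2×row0 = (0, -4, 7, -5)
step 2: exchange rows 1,2
step 2: normalize row 1 (÷-4) = (0, 1, -7/4, 5/4)
step 3: normalize row 2 (÷-3) = (0, 0, 1, -1/3)
  row 0: subtract -2×row2 = (1, 0, 0, -1/6)
  row 1: subtract -7/4×row2 = (0, 1, 0, 2/3)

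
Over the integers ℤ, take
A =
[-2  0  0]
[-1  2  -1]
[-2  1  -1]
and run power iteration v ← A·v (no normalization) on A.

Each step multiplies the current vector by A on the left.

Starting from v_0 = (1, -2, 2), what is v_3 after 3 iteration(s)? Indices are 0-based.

v_0 = (1, -2, 2).
v_1 = A·v_0 = (-2, -7, -6).
v_2 = A·v_1 = (4, -6, 3).
v_3 = A·v_2 = (-8, -19, -17).

v_3 = (-8, -19, -17)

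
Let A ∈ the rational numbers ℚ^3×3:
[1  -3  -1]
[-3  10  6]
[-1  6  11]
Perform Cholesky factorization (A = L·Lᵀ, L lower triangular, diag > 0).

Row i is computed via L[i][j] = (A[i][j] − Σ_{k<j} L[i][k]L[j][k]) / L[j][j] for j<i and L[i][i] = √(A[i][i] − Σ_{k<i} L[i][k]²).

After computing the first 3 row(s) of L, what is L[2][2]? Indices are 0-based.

L[2][2] = 1

Step 1: L[0][0] = √(1) = 1.
  L[1][0] = (-3) / L[0][0] = -3.
Step 2: L[1][1] = √(1) = 1.
  L[2][0] = (-1) / L[0][0] = -1.
  L[2][1] = (3) / L[1][1] = 3.
Step 3: L[2][2] = √(1) = 1.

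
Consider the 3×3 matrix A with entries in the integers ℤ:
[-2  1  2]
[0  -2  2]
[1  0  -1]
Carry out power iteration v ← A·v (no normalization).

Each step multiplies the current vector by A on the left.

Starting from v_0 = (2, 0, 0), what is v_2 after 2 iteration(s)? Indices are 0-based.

v_2 = (12, 4, -6)

v_0 = (2, 0, 0).
v_1 = A·v_0 = (-4, 0, 2).
v_2 = A·v_1 = (12, 4, -6).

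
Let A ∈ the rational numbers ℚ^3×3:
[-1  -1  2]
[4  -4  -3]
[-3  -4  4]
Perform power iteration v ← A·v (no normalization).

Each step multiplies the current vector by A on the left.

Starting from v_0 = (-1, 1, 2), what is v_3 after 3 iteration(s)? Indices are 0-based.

v_3 = (69, -324, 12)

v_0 = (-1, 1, 2).
v_1 = A·v_0 = (4, -14, 7).
v_2 = A·v_1 = (24, 51, 72).
v_3 = A·v_2 = (69, -324, 12).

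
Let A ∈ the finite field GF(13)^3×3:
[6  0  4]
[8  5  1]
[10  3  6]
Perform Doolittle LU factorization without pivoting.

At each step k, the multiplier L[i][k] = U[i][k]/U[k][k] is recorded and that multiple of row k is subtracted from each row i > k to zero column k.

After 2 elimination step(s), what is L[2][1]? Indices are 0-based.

L[2][1] = 11

[col 0] pivot 6
  R1 -= 10*R0 → (0, 5, 0)  (L[1][0] := 10)
  R2 -= 6*R0 → (0, 3, 8)  (L[2][0] := 6)
[col 1] pivot 5
  R2 -= 11*R1 → (0, 0, 8)  (L[2][1] := 11)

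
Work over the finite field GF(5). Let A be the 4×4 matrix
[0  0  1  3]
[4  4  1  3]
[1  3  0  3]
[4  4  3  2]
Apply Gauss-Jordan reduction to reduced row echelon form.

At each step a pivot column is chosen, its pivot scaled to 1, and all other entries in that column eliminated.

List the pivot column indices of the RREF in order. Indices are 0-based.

pivot columns: 0, 1, 2, 3

pivot(0,0): swap R0↔R1
pivot(0,0)=4: scale R0 → (1, 1, 4, 2)
  clear (2,0): R2 −= (1)R0 → (0, 2, 1, 1)
  clear (3,0): R3 −= (4)R0 → (0, 0, 2, 4)
pivot(1,1): swap R1↔R2
pivot(1,1)=2: scale R1 → (0, 1, 3, 3)
  clear (0,1): R0 −= (1)R1 → (1, 0, 1, 4)
pivot(2,2)=1: scale R2 → (0, 0, 1, 3)
  clear (0,2): R0 −= (1)R2 → (1, 0, 0, 1)
  clear (1,2): R1 −= (3)R2 → (0, 1, 0, 4)
  clear (3,2): R3 −= (2)R2 → (0, 0, 0, 3)
pivot(3,3)=3: scale R3 → (0, 0, 0, 1)
  clear (0,3): R0 −= (1)R3 → (1, 0, 0, 0)
  clear (1,3): R1 −= (4)R3 → (0, 1, 0, 0)
  clear (2,3): R2 −= (3)R3 → (0, 0, 1, 0)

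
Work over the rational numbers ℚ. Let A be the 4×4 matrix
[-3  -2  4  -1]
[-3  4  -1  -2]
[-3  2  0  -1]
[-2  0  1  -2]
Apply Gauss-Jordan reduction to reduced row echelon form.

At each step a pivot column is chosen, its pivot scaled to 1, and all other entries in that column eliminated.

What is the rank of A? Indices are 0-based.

rank = 4

pivot(0,0)=-3: scale R0 → (1, 2/3, -4/3, 1/3)
  clear (1,0): R1 −= (-3)R0 → (0, 6, -5, -1)
  clear (2,0): R2 −= (-3)R0 → (0, 4, -4, 0)
  clear (3,0): R3 −= (-2)R0 → (0, 4/3, -5/3, -4/3)
pivot(1,1)=6: scale R1 → (0, 1, -5/6, -1/6)
  clear (0,1): R0 −= (2/3)R1 → (1, 0, -7/9, 4/9)
  clear (2,1): R2 −= (4)R1 → (0, 0, -2/3, 2/3)
  clear (3,1): R3 −= (4/3)R1 → (0, 0, -5/9, -10/9)
pivot(2,2)=-2/3: scale R2 → (0, 0, 1, -1)
  clear (0,2): R0 −= (-7/9)R2 → (1, 0, 0, -1/3)
  clear (1,2): R1 −= (-5/6)R2 → (0, 1, 0, -1)
  clear (3,2): R3 −= (-5/9)R2 → (0, 0, 0, -5/3)
pivot(3,3)=-5/3: scale R3 → (0, 0, 0, 1)
  clear (0,3): R0 −= (-1/3)R3 → (1, 0, 0, 0)
  clear (1,3): R1 −= (-1)R3 → (0, 1, 0, 0)
  clear (2,3): R2 −= (-1)R3 → (0, 0, 1, 0)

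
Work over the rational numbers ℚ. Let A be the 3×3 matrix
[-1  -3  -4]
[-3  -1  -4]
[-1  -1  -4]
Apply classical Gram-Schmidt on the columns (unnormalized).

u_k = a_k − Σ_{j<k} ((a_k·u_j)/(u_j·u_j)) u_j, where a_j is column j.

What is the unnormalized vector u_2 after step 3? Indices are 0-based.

Step 1: u_0 = a_0 = (-1, -3, -1).
Step 2: u_1 = a_1 − (7/11)·u_0 = (-26/11, 10/11, -4/11).
Step 3: u_2 = a_2 − (20/11)·u_0 − (10/9)·u_1 = (4/9, 4/9, -16/9).

u_2 = (4/9, 4/9, -16/9)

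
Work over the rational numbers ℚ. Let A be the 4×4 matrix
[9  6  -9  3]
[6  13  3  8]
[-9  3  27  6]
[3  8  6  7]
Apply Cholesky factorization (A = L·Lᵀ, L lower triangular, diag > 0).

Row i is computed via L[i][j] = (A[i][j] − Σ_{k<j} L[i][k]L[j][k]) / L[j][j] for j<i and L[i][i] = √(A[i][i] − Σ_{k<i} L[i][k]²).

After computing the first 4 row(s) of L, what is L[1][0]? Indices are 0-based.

Step 1: L[0][0] = √(9) = 3.
  L[1][0] = (6) / L[0][0] = 2.
Step 2: L[1][1] = √(9) = 3.
  L[2][0] = (-9) / L[0][0] = -3.
  L[2][1] = (9) / L[1][1] = 3.
Step 3: L[2][2] = √(9) = 3.
  L[3][0] = (3) / L[0][0] = 1.
  L[3][1] = (6) / L[1][1] = 2.
  L[3][2] = (3) / L[2][2] = 1.
Step 4: L[3][3] = √(1) = 1.

L[1][0] = 2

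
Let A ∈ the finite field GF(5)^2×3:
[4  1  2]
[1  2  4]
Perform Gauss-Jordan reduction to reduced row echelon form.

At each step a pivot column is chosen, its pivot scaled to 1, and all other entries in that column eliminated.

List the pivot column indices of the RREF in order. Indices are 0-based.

[1] R0 /= 4  ⇒  (1, 4, 3)
     R1 -= 1·R0  ⇒  (0, 3, 1)
[2] R1 /= 3  ⇒  (0, 1, 2)
     R0 -= 4·R1  ⇒  (1, 0, 0)

pivot columns: 0, 1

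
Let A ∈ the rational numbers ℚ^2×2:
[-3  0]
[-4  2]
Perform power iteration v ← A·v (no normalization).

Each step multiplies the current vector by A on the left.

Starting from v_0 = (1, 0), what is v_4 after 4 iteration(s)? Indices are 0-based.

v_4 = (81, 52)

v_0 = (1, 0).
v_1 = A·v_0 = (-3, -4).
v_2 = A·v_1 = (9, 4).
v_3 = A·v_2 = (-27, -28).
v_4 = A·v_3 = (81, 52).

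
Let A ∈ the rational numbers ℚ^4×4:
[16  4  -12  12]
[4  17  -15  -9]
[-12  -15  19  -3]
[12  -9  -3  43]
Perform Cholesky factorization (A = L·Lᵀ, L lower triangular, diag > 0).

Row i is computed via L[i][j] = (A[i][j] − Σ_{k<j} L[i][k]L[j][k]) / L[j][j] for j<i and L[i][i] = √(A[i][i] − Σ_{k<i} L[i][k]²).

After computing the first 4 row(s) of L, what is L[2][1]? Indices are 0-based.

Step 1: L[0][0] = √(16) = 4.
  L[1][0] = (4) / L[0][0] = 1.
Step 2: L[1][1] = √(16) = 4.
  L[2][0] = (-12) / L[0][0] = -3.
  L[2][1] = (-12) / L[1][1] = -3.
Step 3: L[2][2] = √(1) = 1.
  L[3][0] = (12) / L[0][0] = 3.
  L[3][1] = (-12) / L[1][1] = -3.
  L[3][2] = (-3) / L[2][2] = -3.
Step 4: L[3][3] = √(16) = 4.

L[2][1] = -3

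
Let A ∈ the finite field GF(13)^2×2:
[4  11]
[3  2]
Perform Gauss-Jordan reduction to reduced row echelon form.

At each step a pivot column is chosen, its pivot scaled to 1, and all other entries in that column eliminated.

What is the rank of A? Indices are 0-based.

rank = 2

pivot(0,0)=4: scale R0 → (1, 6)
  clear (1,0): R1 −= (3)R0 → (0, 10)
pivot(1,1)=10: scale R1 → (0, 1)
  clear (0,1): R0 −= (6)R1 → (1, 0)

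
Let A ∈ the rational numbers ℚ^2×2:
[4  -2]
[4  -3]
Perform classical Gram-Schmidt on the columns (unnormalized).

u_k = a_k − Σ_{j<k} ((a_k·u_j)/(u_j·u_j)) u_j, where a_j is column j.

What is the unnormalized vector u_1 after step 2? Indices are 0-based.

u_1 = (1/2, -1/2)

Step 1: u_0 = a_0 = (4, 4).
Step 2: u_1 = a_1 − (-5/8)·u_0 = (1/2, -1/2).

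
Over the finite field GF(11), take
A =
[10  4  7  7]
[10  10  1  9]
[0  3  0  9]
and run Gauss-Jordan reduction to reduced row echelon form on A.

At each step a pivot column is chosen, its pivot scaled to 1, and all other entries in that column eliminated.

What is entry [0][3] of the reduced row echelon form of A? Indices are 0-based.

step 1: normalize row 0 (÷10) = (1, 7, 4, 4)
  row 1: subtract 10×row0 = (0, 6, 5, 2)
step 2: normalize row 1 (÷6) = (0, 1, 10, 4)
  row 0: subtract 7×row1 = (1, 0, 0, 9)
  row 2: subtract 3×row1 = (0, 0, 3, 8)
step 3: normalize row 2 (÷3) = (0, 0, 1, 10)
  row 1: subtract 10×row2 = (0, 1, 0, 3)

M[0][3] = 9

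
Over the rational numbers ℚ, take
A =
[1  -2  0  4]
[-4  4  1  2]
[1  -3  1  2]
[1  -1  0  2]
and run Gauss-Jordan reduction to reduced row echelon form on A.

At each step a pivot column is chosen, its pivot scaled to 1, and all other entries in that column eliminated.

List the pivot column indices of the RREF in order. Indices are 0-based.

step 1: normalize row 0 (÷1) = (1, -2, 0, 4)
  row 1: subtract -4×row0 = (0, -4, 1, 18)
  row 2: subtract 1×row0 = (0, -1, 1, -2)
  row 3: subtract 1×row0 = (0, 1, 0, -2)
step 2: normalize row 1 (÷-4) = (0, 1, -1/4, -9/2)
  row 0: subtract -2×row1 = (1, 0, -1/2, -5)
  row 2: subtract -1×row1 = (0, 0, 3/4, -13/2)
  row 3: subtract 1×row1 = (0, 0, 1/4, 5/2)
step 3: normalize row 2 (÷3/4) = (0, 0, 1, -26/3)
  row 0: subtract -1/2×row2 = (1, 0, 0, -28/3)
  row 1: subtract -1/4×row2 = (0, 1, 0, -20/3)
  row 3: subtract 1/4×row2 = (0, 0, 0, 14/3)
step 4: normalize row 3 (÷14/3) = (0, 0, 0, 1)
  row 0: subtract -28/3×row3 = (1, 0, 0, 0)
  row 1: subtract -20/3×row3 = (0, 1, 0, 0)
  row 2: subtract -26/3×row3 = (0, 0, 1, 0)

pivot columns: 0, 1, 2, 3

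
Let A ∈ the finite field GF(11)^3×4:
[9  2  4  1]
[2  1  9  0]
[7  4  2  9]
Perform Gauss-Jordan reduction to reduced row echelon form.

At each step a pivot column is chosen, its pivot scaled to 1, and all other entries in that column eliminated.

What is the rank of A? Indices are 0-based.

pivot(0,0)=9: scale R0 → (1, 10, 9, 5)
  clear (1,0): R1 −= (2)R0 → (0, 3, 2, 1)
  clear (2,0): R2 −= (7)R0 → (0, 0, 5, 7)
pivot(1,1)=3: scale R1 → (0, 1, 8, 4)
  clear (0,1): R0 −= (10)R1 → (1, 0, 6, 9)
pivot(2,2)=5: scale R2 → (0, 0, 1, 8)
  clear (0,2): R0 −= (6)R2 → (1, 0, 0, 5)
  clear (1,2): R1 −= (8)R2 → (0, 1, 0, 6)

rank = 3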